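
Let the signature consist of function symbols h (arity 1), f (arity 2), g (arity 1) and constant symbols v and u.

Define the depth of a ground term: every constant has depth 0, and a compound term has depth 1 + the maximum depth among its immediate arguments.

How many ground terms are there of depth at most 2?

122

Let N_k = |{terms of depth ≤ k}|. Then N_0 = 2 and N_k = 2 + N_{k-1} + N_{k-1}^2 + N_{k-1} for k ≥ 1 (one summand per function symbol, arity giving the exponent).
N_0 = 2
N_1 = 2 + 2 + 2^2 + 2 = 10
N_2 = 2 + 10 + 10^2 + 10 = 122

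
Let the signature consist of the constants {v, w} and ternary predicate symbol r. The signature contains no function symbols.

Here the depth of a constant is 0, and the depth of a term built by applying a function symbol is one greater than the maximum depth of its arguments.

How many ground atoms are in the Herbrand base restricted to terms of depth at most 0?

First count ground terms of depth ≤ 0.
With no function symbols every ground term is a constant, so there are exactly 2 ground terms at every depth bound.
N_0 = 2
So |H| = 2.
A ground atom is a predicate applied to a tuple of terms from H, so the count is the sum over predicates of |H|^arity:
  r: 2^3 = 8
Total ground atoms: 8.

8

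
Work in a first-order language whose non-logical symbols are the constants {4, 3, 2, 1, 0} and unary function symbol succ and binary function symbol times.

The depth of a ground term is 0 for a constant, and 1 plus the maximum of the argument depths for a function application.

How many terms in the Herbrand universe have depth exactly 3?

1600230

If N_k denotes the number of depth-≤k ground terms, the 5 constants give N_0 = 5, and each function symbol of arity r contributes N_{k-1}^r new terms at level k: N_k = 5 + N_{k-1} + N_{k-1}^2.
N_0 = 5
N_1 = 5 + 5 + 5^2 = 35
N_2 = 5 + 35 + 35^2 = 1265
N_3 = 5 + 1265 + 1265^2 = 1601495
Terms of depth exactly 3: N_3 − N_2 = 1601495 − 1265 = 1600230.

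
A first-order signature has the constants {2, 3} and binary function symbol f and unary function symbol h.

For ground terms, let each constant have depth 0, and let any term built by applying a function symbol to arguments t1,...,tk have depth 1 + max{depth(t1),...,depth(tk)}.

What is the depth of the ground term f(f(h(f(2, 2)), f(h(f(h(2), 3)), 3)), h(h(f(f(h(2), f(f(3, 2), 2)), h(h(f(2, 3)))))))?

7

depth(f(2, 2)) = 1 + max(0, 0) = 1
depth(h(f(2, 2))) = 1 + depth(f(2, 2)) = 1 + 1 = 2
depth(h(2)) = 1 + depth(2) = 1 + 0 = 1
depth(f(h(2), 3)) = 1 + max(1, 0) = 2
depth(h(f(h(2), 3))) = 1 + depth(f(h(2), 3)) = 1 + 2 = 3
depth(f(h(f(h(2), 3)), 3)) = 1 + max(3, 0) = 4
depth(f(h(f(2, 2)), f(h(f(h(2), 3)), 3))) = 1 + max(2, 4) = 5
depth(f(3, 2)) = 1 + max(0, 0) = 1
depth(f(f(3, 2), 2)) = 1 + max(1, 0) = 2
depth(f(h(2), f(f(3, 2), 2))) = 1 + max(1, 2) = 3
depth(f(2, 3)) = 1 + max(0, 0) = 1
depth(h(f(2, 3))) = 1 + depth(f(2, 3)) = 1 + 1 = 2
depth(h(h(f(2, 3)))) = 1 + depth(h(f(2, 3))) = 1 + 2 = 3
depth(f(f(h(2), f(f(3, 2), 2)), h(h(f(2, 3))))) = 1 + max(3, 3) = 4
depth(h(f(f(h(2), f(f(3, 2), 2)), h(h(f(2, 3)))))) = 1 + depth(f(f(h(2), f(f(3, 2), 2)), h(h(f(2, 3))))) = 1 + 4 = 5
depth(h(h(f(f(h(2), f(f(3, 2), 2)), h(h(f(2, 3))))))) = 1 + depth(h(f(f(h(2), f(f(3, 2), 2)), h(h(f(2, 3)))))) = 1 + 5 = 6
depth(f(f(h(f(2, 2)), f(h(f(h(2), 3)), 3)), h(h(f(f(h(2), f(f(3, 2), 2)), h(h(f(2, 3)))))))) = 1 + max(5, 6) = 7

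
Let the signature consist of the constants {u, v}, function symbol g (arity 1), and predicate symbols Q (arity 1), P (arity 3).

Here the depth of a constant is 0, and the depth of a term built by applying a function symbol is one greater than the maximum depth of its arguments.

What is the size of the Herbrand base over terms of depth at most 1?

First count ground terms of depth ≤ 1.
If N_k denotes the number of depth-≤k ground terms, the 2 constants give N_0 = 2, and each function symbol of arity r contributes N_{k-1}^r new terms at level k: N_k = 2 + N_{k-1}.
N_0 = 2
N_1 = 2 + 2 = 4
Explicitly: u, v, g(u), g(v).
So |H| = 4.
A ground atom is a predicate applied to a tuple of terms from H, so the count is the sum over predicates of |H|^arity:
  Q: 4;  P: 4^3 = 64
Total ground atoms: 4 + 64 = 68.

68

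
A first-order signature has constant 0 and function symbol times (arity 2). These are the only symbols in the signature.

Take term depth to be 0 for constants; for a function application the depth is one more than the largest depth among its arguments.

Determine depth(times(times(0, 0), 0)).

depth(times(0, 0)) = 1 + max(0, 0) = 1
depth(times(times(0, 0), 0)) = 1 + max(1, 0) = 2

2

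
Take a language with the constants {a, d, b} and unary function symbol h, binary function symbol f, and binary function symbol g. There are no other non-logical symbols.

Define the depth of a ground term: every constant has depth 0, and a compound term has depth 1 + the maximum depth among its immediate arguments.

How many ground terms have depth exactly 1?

Write N_k for the number of ground terms of depth ≤ k. A term of depth ≤ k is either a constant or a function symbol applied to arguments of depth ≤ k−1, so N_k = 3 + N_{k-1} + N_{k-1}^2 + N_{k-1}^2.
N_0 = 3
N_1 = 3 + 3 + 3^2 + 3^2 = 24
Terms of depth exactly 1: N_1 − N_0 = 24 − 3 = 21.

21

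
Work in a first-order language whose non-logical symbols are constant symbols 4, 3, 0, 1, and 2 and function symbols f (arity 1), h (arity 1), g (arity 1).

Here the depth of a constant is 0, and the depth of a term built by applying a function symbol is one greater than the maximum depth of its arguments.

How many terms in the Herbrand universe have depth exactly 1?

Count level by level. With function symbols f/1, h/1, g/1, the terms of depth ≤ k are the 5 constants together with each function applied to depth-≤(k−1) tuples, so N_k = 5 + N_{k-1} + N_{k-1} + N_{k-1}.
N_0 = 5
N_1 = 5 + 5 + 5 + 5 = 20
Terms of depth exactly 1: N_1 − N_0 = 20 − 5 = 15.

15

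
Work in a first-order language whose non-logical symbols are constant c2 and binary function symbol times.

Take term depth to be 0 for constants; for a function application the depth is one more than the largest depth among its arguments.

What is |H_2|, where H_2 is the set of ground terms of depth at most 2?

Let N_k count ground terms of depth at most k. Each non-constant term of depth ≤ k is some function symbol applied to depth-≤(k−1) arguments, giving N_k = 1 + N_{k-1}^2.
N_0 = 1
N_1 = 1 + 1^2 = 2
N_2 = 1 + 2^2 = 5
Explicitly: c2, times(c2, c2), times(c2, times(c2, c2)), times(times(c2, c2), c2), times(times(c2, c2), times(c2, c2)).

5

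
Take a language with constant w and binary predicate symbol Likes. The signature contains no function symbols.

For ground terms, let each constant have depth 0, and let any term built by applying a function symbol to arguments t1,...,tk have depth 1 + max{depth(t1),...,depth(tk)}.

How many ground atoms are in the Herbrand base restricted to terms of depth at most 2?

1

First count ground terms of depth ≤ 2.
With no function symbols every ground term is a constant, so there is exactly 1 ground term at every depth bound.
N_0 = 1
N_1 = 1
N_2 = 1
Explicitly: w.
So |H| = 1.
Each predicate of arity r yields |H|^r ground atoms (one per choice of an r-tuple from H):
  Likes: 1^2 = 1
Total ground atoms: 1.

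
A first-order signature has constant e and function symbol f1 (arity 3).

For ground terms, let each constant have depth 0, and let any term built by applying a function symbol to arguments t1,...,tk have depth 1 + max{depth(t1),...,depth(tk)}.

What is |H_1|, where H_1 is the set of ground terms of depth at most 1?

2

Count level by level. With function symbols f1/3, the terms of depth ≤ k are the 1 constant together with each function applied to depth-≤(k−1) tuples, so N_k = 1 + N_{k-1}^3.
N_0 = 1
N_1 = 1 + 1^3 = 2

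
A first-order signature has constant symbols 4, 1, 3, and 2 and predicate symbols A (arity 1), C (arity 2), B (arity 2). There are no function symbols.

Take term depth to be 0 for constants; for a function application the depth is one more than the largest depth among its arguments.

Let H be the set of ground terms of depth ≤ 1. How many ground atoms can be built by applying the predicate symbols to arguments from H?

36

First count ground terms of depth ≤ 1.
With no function symbols every ground term is a constant, so there are exactly 4 ground terms at every depth bound.
N_0 = 4
N_1 = 4
So |H| = 4.
A ground atom is a predicate applied to a tuple of terms from H, so the count is the sum over predicates of |H|^arity:
  A: 4;  C: 4^2 = 16;  B: 4^2 = 16
Total ground atoms: 4 + 16 + 16 = 36.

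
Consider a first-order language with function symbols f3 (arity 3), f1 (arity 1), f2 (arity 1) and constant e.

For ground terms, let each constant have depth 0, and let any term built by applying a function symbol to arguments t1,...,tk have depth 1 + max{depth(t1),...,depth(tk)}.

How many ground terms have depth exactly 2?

69

Write N_k for the number of ground terms of depth ≤ k. A term of depth ≤ k is either a constant or a function symbol applied to arguments of depth ≤ k−1, so N_k = 1 + N_{k-1}^3 + N_{k-1} + N_{k-1}.
N_0 = 1
N_1 = 1 + 1^3 + 1 + 1 = 4
N_2 = 1 + 4^3 + 4 + 4 = 73
Terms of depth exactly 2: N_2 − N_1 = 73 − 4 = 69.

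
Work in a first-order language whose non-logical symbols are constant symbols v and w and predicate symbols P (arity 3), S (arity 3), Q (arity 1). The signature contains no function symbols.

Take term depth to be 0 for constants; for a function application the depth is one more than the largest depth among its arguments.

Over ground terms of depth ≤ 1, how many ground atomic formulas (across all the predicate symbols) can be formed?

18

First count ground terms of depth ≤ 1.
With no function symbols every ground term is a constant, so there are exactly 2 ground terms at every depth bound.
N_0 = 2
N_1 = 2
So |H| = 2.
A ground atom is a predicate applied to a tuple of terms from H, so the count is the sum over predicates of |H|^arity:
  P: 2^3 = 8;  S: 2^3 = 8;  Q: 2
Total ground atoms: 8 + 8 + 2 = 18.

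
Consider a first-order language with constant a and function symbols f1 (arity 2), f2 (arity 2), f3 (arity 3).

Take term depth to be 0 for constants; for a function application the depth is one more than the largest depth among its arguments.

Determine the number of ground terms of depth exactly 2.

If N_k denotes the number of depth-≤k ground terms, the 1 constant gives N_0 = 1, and each function symbol of arity r contributes N_{k-1}^r new terms at level k: N_k = 1 + N_{k-1}^2 + N_{k-1}^2 + N_{k-1}^3.
N_0 = 1
N_1 = 1 + 1^2 + 1^2 + 1^3 = 4
N_2 = 1 + 4^2 + 4^2 + 4^3 = 97
Terms of depth exactly 2: N_2 − N_1 = 97 − 4 = 93.

93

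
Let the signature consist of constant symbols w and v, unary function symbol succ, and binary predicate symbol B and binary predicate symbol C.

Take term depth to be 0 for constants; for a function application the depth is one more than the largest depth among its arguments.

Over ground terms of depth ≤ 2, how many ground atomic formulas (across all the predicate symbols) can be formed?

First count ground terms of depth ≤ 2.
Write N_k for the number of ground terms of depth ≤ k. A term of depth ≤ k is either a constant or a function symbol applied to arguments of depth ≤ k−1, so N_k = 2 + N_{k-1}.
N_0 = 2
N_1 = 2 + 2 = 4
N_2 = 2 + 4 = 6
Explicitly: w, v, succ(w), succ(v), succ(succ(w)), succ(succ(v)).
So |H| = 6.
Ground atoms are formed by filling each argument slot of a predicate with a term from H, so an r-ary predicate gives |H|^r atoms:
  B: 6^2 = 36;  C: 6^2 = 36
Total ground atoms: 36 + 36 = 72.

72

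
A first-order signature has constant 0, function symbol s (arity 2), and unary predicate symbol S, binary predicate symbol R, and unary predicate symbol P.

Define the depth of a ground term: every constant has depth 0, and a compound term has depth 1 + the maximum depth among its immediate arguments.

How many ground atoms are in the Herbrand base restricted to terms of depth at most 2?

First count ground terms of depth ≤ 2.
Let N_k = |{terms of depth ≤ k}|. Then N_0 = 1 and N_k = 1 + N_{k-1}^2 for k ≥ 1 (one summand per function symbol, arity giving the exponent).
N_0 = 1
N_1 = 1 + 1^2 = 2
N_2 = 1 + 2^2 = 5
Explicitly: 0, s(0, 0), s(0, s(0, 0)), s(s(0, 0), 0), s(s(0, 0), s(0, 0)).
So |H| = 5.
Each predicate of arity r yields |H|^r ground atoms (one per choice of an r-tuple from H):
  S: 5;  R: 5^2 = 25;  P: 5
Total ground atoms: 5 + 25 + 5 = 35.

35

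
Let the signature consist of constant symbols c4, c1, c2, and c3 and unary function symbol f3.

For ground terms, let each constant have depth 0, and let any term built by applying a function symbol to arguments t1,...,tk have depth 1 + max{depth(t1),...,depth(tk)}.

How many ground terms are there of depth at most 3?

Count level by level. With function symbols f3/1, the terms of depth ≤ k are the 4 constants together with each function applied to depth-≤(k−1) tuples, so N_k = 4 + N_{k-1}.
N_0 = 4
N_1 = 4 + 4 = 8
N_2 = 4 + 8 = 12
N_3 = 4 + 12 = 16

16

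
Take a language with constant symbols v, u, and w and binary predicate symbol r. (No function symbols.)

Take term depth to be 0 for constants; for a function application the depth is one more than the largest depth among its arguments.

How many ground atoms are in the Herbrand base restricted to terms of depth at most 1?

First count ground terms of depth ≤ 1.
With no function symbols every ground term is a constant, so there are exactly 3 ground terms at every depth bound.
N_0 = 3
N_1 = 3
Explicitly: v, u, w.
So |H| = 3.
Ground atoms are formed by filling each argument slot of a predicate with a term from H, so an r-ary predicate gives |H|^r atoms:
  r: 3^2 = 9
Total ground atoms: 9.

9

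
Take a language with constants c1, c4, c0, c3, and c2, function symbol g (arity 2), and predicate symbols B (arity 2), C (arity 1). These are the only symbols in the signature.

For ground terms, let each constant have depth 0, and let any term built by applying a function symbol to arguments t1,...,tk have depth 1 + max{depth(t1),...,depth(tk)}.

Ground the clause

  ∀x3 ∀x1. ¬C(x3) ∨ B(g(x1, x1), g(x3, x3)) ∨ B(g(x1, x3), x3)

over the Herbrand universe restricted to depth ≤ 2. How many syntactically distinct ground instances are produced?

819025

Ground terms of depth ≤ 2:
  Count level by level. With function symbols g/2, the terms of depth ≤ k are the 5 constants together with each function applied to depth-≤(k−1) tuples, so N_k = 5 + N_{k-1}^2.
  N_0 = 5
  N_1 = 5 + 5^2 = 30
  N_2 = 5 + 30^2 = 905
So there are 905 ground terms available for substitution.
Each of x3, x1 ranges independently over the available ground terms, and distinct assignments produce distinct instances.
Number of ground instances = 905^2 = 819025.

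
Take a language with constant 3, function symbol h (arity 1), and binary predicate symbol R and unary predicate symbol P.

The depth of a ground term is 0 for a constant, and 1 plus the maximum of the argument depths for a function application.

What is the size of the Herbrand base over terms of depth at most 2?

12

First count ground terms of depth ≤ 2.
Let N_k count ground terms of depth at most k. Each non-constant term of depth ≤ k is some function symbol applied to depth-≤(k−1) arguments, giving N_k = 1 + N_{k-1}.
N_0 = 1
N_1 = 1 + 1 = 2
N_2 = 1 + 2 = 3
So |H| = 3.
For each predicate symbol, the number of ground atoms is |H| raised to its arity; summing:
  R: 3^2 = 9;  P: 3
Total ground atoms: 9 + 3 = 12.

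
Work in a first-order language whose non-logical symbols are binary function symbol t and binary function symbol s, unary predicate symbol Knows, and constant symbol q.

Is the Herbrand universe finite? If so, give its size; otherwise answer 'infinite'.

The signature has at least one function symbol (t, arity 2) and at least one constant (q).
Iterating t gives infinitely many distinct ground terms: q, t(q, q), t(t(q, q), t(q, q)), ...
So the Herbrand universe is infinite.

infinite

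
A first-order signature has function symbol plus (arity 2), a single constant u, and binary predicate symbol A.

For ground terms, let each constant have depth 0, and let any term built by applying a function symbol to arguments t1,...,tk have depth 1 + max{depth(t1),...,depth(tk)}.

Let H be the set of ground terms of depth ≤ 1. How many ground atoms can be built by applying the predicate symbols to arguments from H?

First count ground terms of depth ≤ 1.
Let N_k = |{terms of depth ≤ k}|. Then N_0 = 1 and N_k = 1 + N_{k-1}^2 for k ≥ 1 (one summand per function symbol, arity giving the exponent).
N_0 = 1
N_1 = 1 + 1^2 = 2
Explicitly: u, plus(u, u).
So |H| = 2.
Each predicate of arity r yields |H|^r ground atoms (one per choice of an r-tuple from H):
  A: 2^2 = 4
Total ground atoms: 4.

4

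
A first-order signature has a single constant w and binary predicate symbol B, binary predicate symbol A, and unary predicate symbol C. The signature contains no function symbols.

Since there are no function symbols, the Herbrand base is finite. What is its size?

3

With no function symbols, the Herbrand universe is just the 1 constant.
Ground atoms per predicate: B: 1^2 = 1, A: 1^2 = 1, C: 1.
Herbrand base size = 1 + 1 + 1 = 3.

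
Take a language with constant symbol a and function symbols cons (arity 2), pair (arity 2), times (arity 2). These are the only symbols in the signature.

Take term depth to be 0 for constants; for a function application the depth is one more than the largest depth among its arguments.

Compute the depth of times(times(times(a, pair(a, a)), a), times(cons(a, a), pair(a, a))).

depth(pair(a, a)) = 1 + max(0, 0) = 1
depth(times(a, pair(a, a))) = 1 + max(0, 1) = 2
depth(times(times(a, pair(a, a)), a)) = 1 + max(2, 0) = 3
depth(cons(a, a)) = 1 + max(0, 0) = 1
depth(times(cons(a, a), pair(a, a))) = 1 + max(1, 1) = 2
depth(times(times(times(a, pair(a, a)), a), times(cons(a, a), pair(a, a)))) = 1 + max(3, 2) = 4

4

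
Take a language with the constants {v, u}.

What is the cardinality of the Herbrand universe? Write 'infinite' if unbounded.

2

There are no function symbols, so every ground term is one of the 2 constants.
The Herbrand universe is {v, u}, which is finite with 2 elements.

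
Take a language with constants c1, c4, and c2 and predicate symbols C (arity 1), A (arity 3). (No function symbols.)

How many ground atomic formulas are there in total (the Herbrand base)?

With no function symbols, the Herbrand universe is just the 3 constants.
Ground atoms per predicate: C: 3, A: 3^3 = 27.
Herbrand base size = 3 + 27 = 30.

30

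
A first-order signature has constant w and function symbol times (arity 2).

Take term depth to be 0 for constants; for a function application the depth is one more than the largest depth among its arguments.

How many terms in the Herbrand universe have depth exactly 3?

21

Let N_k = |{terms of depth ≤ k}|. Then N_0 = 1 and N_k = 1 + N_{k-1}^2 for k ≥ 1 (one summand per function symbol, arity giving the exponent).
N_0 = 1
N_1 = 1 + 1^2 = 2
N_2 = 1 + 2^2 = 5
N_3 = 1 + 5^2 = 26
Terms of depth exactly 3: N_3 − N_2 = 26 − 5 = 21.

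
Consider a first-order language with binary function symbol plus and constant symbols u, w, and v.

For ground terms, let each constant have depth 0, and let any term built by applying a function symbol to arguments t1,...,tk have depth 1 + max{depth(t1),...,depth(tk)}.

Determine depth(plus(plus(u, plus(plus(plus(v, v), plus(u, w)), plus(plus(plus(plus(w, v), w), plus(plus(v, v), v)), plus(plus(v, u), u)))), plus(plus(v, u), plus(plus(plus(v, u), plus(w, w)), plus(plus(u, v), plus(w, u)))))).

7

depth(plus(v, v)) = 1 + max(0, 0) = 1
depth(plus(u, w)) = 1 + max(0, 0) = 1
depth(plus(plus(v, v), plus(u, w))) = 1 + max(1, 1) = 2
depth(plus(w, v)) = 1 + max(0, 0) = 1
depth(plus(plus(w, v), w)) = 1 + max(1, 0) = 2
depth(plus(plus(v, v), v)) = 1 + max(1, 0) = 2
depth(plus(plus(plus(w, v), w), plus(plus(v, v), v))) = 1 + max(2, 2) = 3
depth(plus(v, u)) = 1 + max(0, 0) = 1
depth(plus(plus(v, u), u)) = 1 + max(1, 0) = 2
depth(plus(plus(plus(plus(w, v), w), plus(plus(v, v), v)), plus(plus(v, u), u))) = 1 + max(3, 2) = 4
depth(plus(plus(plus(v, v), plus(u, w)), plus(plus(plus(plus(w, v), w), plus(plus(v, v), v)), plus(plus(v, u), u)))) = 1 + max(2, 4) = 5
depth(plus(u, plus(plus(plus(v, v), plus(u, w)), plus(plus(plus(plus(w, v), w), plus(plus(v, v), v)), plus(plus(v, u), u))))) = 1 + max(0, 5) = 6
depth(plus(w, w)) = 1 + max(0, 0) = 1
depth(plus(plus(v, u), plus(w, w))) = 1 + max(1, 1) = 2
depth(plus(u, v)) = 1 + max(0, 0) = 1
depth(plus(w, u)) = 1 + max(0, 0) = 1
depth(plus(plus(u, v), plus(w, u))) = 1 + max(1, 1) = 2
depth(plus(plus(plus(v, u), plus(w, w)), plus(plus(u, v), plus(w, u)))) = 1 + max(2, 2) = 3
depth(plus(plus(v, u), plus(plus(plus(v, u), plus(w, w)), plus(plus(u, v), plus(w, u))))) = 1 + max(1, 3) = 4
depth(plus(plus(u, plus(plus(plus(v, v), plus(u, w)), plus(plus(plus(plus(w, v), w), plus(plus(v, v), v)), plus(plus(v, u), u)))), plus(plus(v, u), plus(plus(plus(v, u), plus(w, w)), plus(plus(u, v), plus(w, u)))))) = 1 + max(6, 4) = 7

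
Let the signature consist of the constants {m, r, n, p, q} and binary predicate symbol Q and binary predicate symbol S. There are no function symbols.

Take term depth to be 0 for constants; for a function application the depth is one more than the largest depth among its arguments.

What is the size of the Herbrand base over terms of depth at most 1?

First count ground terms of depth ≤ 1.
With no function symbols every ground term is a constant, so there are exactly 5 ground terms at every depth bound.
N_0 = 5
N_1 = 5
So |H| = 5.
For each predicate symbol, the number of ground atoms is |H| raised to its arity; summing:
  Q: 5^2 = 25;  S: 5^2 = 25
Total ground atoms: 25 + 25 = 50.

50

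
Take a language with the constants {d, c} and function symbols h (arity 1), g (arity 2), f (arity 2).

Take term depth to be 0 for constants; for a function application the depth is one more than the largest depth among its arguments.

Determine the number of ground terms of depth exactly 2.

Let N_k = |{terms of depth ≤ k}|. Then N_0 = 2 and N_k = 2 + N_{k-1} + N_{k-1}^2 + N_{k-1}^2 for k ≥ 1 (one summand per function symbol, arity giving the exponent).
N_0 = 2
N_1 = 2 + 2 + 2^2 + 2^2 = 12
N_2 = 2 + 12 + 12^2 + 12^2 = 302
Terms of depth exactly 2: N_2 − N_1 = 302 − 12 = 290.

290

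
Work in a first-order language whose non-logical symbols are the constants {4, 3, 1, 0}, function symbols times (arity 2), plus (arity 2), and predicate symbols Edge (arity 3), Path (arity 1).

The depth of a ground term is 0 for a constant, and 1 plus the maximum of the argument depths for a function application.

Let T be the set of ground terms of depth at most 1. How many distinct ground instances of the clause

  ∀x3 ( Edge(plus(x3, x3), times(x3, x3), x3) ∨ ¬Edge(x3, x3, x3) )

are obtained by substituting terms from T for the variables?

Ground terms of depth ≤ 1:
  Let N_k = |{terms of depth ≤ k}|. Then N_0 = 4 and N_k = 4 + N_{k-1}^2 + N_{k-1}^2 for k ≥ 1 (one summand per function symbol, arity giving the exponent).
  N_0 = 4
  N_1 = 4 + 4^2 + 4^2 = 36
So there are 36 ground terms available for substitution.
There is 1 variable to instantiate (x3),  occurring in at least one literal, so different choices give different ground instances.
Number of ground instances = 36.

36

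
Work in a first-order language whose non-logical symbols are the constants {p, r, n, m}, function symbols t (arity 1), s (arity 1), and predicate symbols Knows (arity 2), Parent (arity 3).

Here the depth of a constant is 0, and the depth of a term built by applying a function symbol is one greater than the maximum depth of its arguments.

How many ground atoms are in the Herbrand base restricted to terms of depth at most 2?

22736

First count ground terms of depth ≤ 2.
Let N_k = |{terms of depth ≤ k}|. Then N_0 = 4 and N_k = 4 + N_{k-1} + N_{k-1} for k ≥ 1 (one summand per function symbol, arity giving the exponent).
N_0 = 4
N_1 = 4 + 4 + 4 = 12
N_2 = 4 + 12 + 12 = 28
So |H| = 28.
Each predicate of arity r yields |H|^r ground atoms (one per choice of an r-tuple from H):
  Knows: 28^2 = 784;  Parent: 28^3 = 21952
Total ground atoms: 784 + 21952 = 22736.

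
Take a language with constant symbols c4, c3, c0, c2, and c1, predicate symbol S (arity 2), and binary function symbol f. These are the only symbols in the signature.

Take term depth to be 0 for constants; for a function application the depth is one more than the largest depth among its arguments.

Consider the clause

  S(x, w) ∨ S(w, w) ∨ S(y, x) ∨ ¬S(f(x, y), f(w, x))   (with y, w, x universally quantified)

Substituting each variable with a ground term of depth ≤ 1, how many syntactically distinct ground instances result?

27000

Ground terms of depth ≤ 1:
  Count level by level. With function symbols f/2, the terms of depth ≤ k are the 5 constants together with each function applied to depth-≤(k−1) tuples, so N_k = 5 + N_{k-1}^2.
  N_0 = 5
  N_1 = 5 + 5^2 = 30
So there are 30 ground terms available for substitution.
Each of y, w, x ranges independently over the available ground terms, and distinct assignments produce distinct instances.
Number of ground instances = 30^3 = 27000.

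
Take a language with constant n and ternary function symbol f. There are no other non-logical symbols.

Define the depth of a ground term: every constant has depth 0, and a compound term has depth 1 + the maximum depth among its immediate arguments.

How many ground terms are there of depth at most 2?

9

Let N_k count ground terms of depth at most k. Each non-constant term of depth ≤ k is some function symbol applied to depth-≤(k−1) arguments, giving N_k = 1 + N_{k-1}^3.
N_0 = 1
N_1 = 1 + 1^3 = 2
N_2 = 1 + 2^3 = 9
Explicitly: n, f(n, n, n), f(n, n, f(n, n, n)), f(n, f(n, n, n), n), f(n, f(n, n, n), f(n, n, n)), f(f(n, n, n), n, n), f(f(n, n, n), n, f(n, n, n)), f(f(n, n, n), f(n, n, n), n), f(f(n, n, n), f(n, n, n), f(n, n, n)).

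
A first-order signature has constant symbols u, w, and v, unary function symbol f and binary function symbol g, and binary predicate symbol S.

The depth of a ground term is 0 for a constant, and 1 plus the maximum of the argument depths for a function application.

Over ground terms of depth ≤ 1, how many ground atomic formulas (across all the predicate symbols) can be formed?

225

First count ground terms of depth ≤ 1.
Count level by level. With function symbols f/1, g/2, the terms of depth ≤ k are the 3 constants together with each function applied to depth-≤(k−1) tuples, so N_k = 3 + N_{k-1} + N_{k-1}^2.
N_0 = 3
N_1 = 3 + 3 + 3^2 = 15
So |H| = 15.
A ground atom is a predicate applied to a tuple of terms from H, so the count is the sum over predicates of |H|^arity:
  S: 15^2 = 225
Total ground atoms: 225.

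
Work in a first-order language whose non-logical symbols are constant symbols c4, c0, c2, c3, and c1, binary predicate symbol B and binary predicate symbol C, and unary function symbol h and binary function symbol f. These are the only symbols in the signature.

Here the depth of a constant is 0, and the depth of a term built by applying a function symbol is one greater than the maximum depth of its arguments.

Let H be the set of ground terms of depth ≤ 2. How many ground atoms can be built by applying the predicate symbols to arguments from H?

First count ground terms of depth ≤ 2.
Write N_k for the number of ground terms of depth ≤ k. A term of depth ≤ k is either a constant or a function symbol applied to arguments of depth ≤ k−1, so N_k = 5 + N_{k-1} + N_{k-1}^2.
N_0 = 5
N_1 = 5 + 5 + 5^2 = 35
N_2 = 5 + 35 + 35^2 = 1265
So |H| = 1265.
A ground atom is a predicate applied to a tuple of terms from H, so the count is the sum over predicates of |H|^arity:
  B: 1265^2 = 1600225;  C: 1265^2 = 1600225
Total ground atoms: 1600225 + 1600225 = 3200450.

3200450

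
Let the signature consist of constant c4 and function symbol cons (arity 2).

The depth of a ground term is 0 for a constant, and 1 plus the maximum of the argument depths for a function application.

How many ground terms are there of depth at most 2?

Let N_k = |{terms of depth ≤ k}|. Then N_0 = 1 and N_k = 1 + N_{k-1}^2 for k ≥ 1 (one summand per function symbol, arity giving the exponent).
N_0 = 1
N_1 = 1 + 1^2 = 2
N_2 = 1 + 2^2 = 5
Explicitly: c4, cons(c4, c4), cons(c4, cons(c4, c4)), cons(cons(c4, c4), c4), cons(cons(c4, c4), cons(c4, c4)).

5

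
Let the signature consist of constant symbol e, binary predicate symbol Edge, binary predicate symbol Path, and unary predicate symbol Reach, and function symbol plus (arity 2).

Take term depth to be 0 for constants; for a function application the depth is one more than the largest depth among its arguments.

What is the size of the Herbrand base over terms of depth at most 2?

55

First count ground terms of depth ≤ 2.
Count level by level. With function symbols plus/2, the terms of depth ≤ k are the 1 constant together with each function applied to depth-≤(k−1) tuples, so N_k = 1 + N_{k-1}^2.
N_0 = 1
N_1 = 1 + 1^2 = 2
N_2 = 1 + 2^2 = 5
Explicitly: e, plus(e, e), plus(e, plus(e, e)), plus(plus(e, e), e), plus(plus(e, e), plus(e, e)).
So |H| = 5.
Ground atoms are formed by filling each argument slot of a predicate with a term from H, so an r-ary predicate gives |H|^r atoms:
  Edge: 5^2 = 25;  Path: 5^2 = 25;  Reach: 5
Total ground atoms: 25 + 25 + 5 = 55.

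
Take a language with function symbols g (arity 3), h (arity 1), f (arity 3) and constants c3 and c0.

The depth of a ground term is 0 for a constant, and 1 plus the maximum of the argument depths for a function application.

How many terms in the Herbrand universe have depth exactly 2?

16002

Let N_k count ground terms of depth at most k. Each non-constant term of depth ≤ k is some function symbol applied to depth-≤(k−1) arguments, giving N_k = 2 + N_{k-1}^3 + N_{k-1} + N_{k-1}^3.
N_0 = 2
N_1 = 2 + 2^3 + 2 + 2^3 = 20
N_2 = 2 + 20^3 + 20 + 20^3 = 16022
Terms of depth exactly 2: N_2 − N_1 = 16022 − 20 = 16002.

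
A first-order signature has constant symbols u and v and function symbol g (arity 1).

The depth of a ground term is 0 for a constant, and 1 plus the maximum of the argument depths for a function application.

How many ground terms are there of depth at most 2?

6

Count level by level. With function symbols g/1, the terms of depth ≤ k are the 2 constants together with each function applied to depth-≤(k−1) tuples, so N_k = 2 + N_{k-1}.
N_0 = 2
N_1 = 2 + 2 = 4
N_2 = 2 + 4 = 6
Explicitly: u, v, g(u), g(v), g(g(u)), g(g(v)).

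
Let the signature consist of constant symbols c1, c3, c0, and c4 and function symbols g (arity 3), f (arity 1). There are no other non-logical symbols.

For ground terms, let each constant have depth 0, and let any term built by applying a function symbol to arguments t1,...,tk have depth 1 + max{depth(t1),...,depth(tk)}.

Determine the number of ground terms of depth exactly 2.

373252

If N_k denotes the number of depth-≤k ground terms, the 4 constants give N_0 = 4, and each function symbol of arity r contributes N_{k-1}^r new terms at level k: N_k = 4 + N_{k-1}^3 + N_{k-1}.
N_0 = 4
N_1 = 4 + 4^3 + 4 = 72
N_2 = 4 + 72^3 + 72 = 373324
Terms of depth exactly 2: N_2 − N_1 = 373324 − 72 = 373252.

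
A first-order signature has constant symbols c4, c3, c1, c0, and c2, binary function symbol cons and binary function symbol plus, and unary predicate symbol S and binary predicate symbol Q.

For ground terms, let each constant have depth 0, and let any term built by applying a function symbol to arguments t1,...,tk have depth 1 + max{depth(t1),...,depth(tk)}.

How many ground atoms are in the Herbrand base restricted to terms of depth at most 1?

First count ground terms of depth ≤ 1.
Let N_k count ground terms of depth at most k. Each non-constant term of depth ≤ k is some function symbol applied to depth-≤(k−1) arguments, giving N_k = 5 + N_{k-1}^2 + N_{k-1}^2.
N_0 = 5
N_1 = 5 + 5^2 + 5^2 = 55
So |H| = 55.
Ground atoms are formed by filling each argument slot of a predicate with a term from H, so an r-ary predicate gives |H|^r atoms:
  S: 55;  Q: 55^2 = 3025
Total ground atoms: 55 + 3025 = 3080.

3080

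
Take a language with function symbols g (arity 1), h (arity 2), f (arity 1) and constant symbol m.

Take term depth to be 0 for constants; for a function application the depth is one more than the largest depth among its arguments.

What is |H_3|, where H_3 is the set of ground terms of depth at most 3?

Write N_k for the number of ground terms of depth ≤ k. A term of depth ≤ k is either a constant or a function symbol applied to arguments of depth ≤ k−1, so N_k = 1 + N_{k-1} + N_{k-1}^2 + N_{k-1}.
N_0 = 1
N_1 = 1 + 1 + 1^2 + 1 = 4
N_2 = 1 + 4 + 4^2 + 4 = 25
N_3 = 1 + 25 + 25^2 + 25 = 676

676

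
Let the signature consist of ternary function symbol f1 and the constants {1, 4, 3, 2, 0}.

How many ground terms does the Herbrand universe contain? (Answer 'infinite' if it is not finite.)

The signature has at least one function symbol (f1, arity 3) and at least one constant (1).
Iterating f1 gives infinitely many distinct ground terms: 1, f1(1, 1, 1), f1(f1(1, 1, 1), f1(1, 1, 1), f1(1, 1, 1)), ...
So the Herbrand universe is infinite.

infinite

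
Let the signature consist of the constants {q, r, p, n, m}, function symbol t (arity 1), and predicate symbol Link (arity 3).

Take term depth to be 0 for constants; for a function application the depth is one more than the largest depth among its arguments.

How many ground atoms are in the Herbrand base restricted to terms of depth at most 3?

8000

First count ground terms of depth ≤ 3.
Let N_k = |{terms of depth ≤ k}|. Then N_0 = 5 and N_k = 5 + N_{k-1} for k ≥ 1 (one summand per function symbol, arity giving the exponent).
N_0 = 5
N_1 = 5 + 5 = 10
N_2 = 5 + 10 = 15
N_3 = 5 + 15 = 20
So |H| = 20.
For each predicate symbol, the number of ground atoms is |H| raised to its arity; summing:
  Link: 20^3 = 8000
Total ground atoms: 8000.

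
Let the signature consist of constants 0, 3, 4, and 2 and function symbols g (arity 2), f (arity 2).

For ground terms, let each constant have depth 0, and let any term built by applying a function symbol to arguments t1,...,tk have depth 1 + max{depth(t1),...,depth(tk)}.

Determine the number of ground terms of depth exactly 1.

32

If N_k denotes the number of depth-≤k ground terms, the 4 constants give N_0 = 4, and each function symbol of arity r contributes N_{k-1}^r new terms at level k: N_k = 4 + N_{k-1}^2 + N_{k-1}^2.
N_0 = 4
N_1 = 4 + 4^2 + 4^2 = 36
Terms of depth exactly 1: N_1 − N_0 = 36 − 4 = 32.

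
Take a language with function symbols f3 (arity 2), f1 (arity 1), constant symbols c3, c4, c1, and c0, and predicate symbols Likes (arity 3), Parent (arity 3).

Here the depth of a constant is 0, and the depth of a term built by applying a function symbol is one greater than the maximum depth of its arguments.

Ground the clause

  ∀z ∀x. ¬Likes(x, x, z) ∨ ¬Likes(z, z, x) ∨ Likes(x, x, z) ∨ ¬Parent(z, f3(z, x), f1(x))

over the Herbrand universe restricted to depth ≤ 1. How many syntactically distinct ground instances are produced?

576

Ground terms of depth ≤ 1:
  Let N_k = |{terms of depth ≤ k}|. Then N_0 = 4 and N_k = 4 + N_{k-1}^2 + N_{k-1} for k ≥ 1 (one summand per function symbol, arity giving the exponent).
  N_0 = 4
  N_1 = 4 + 4^2 + 4 = 24
So there are 24 ground terms available for substitution.
There are 2 variables to instantiate (z, x), each occurring in at least one literal, so different choices give different ground instances.
Number of ground instances = 24^2 = 576.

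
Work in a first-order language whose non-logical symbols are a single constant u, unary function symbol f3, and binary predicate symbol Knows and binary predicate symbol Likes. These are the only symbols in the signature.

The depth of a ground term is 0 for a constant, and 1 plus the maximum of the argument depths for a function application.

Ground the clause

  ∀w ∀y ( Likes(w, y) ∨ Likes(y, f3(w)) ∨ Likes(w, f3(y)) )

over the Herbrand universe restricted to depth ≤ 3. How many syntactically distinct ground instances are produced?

Ground terms of depth ≤ 3:
  Let N_k count ground terms of depth at most k. Each non-constant term of depth ≤ k is some function symbol applied to depth-≤(k−1) arguments, giving N_k = 1 + N_{k-1}.
  N_0 = 1
  N_1 = 1 + 1 = 2
  N_2 = 1 + 2 = 3
  N_3 = 1 + 3 = 4
So there are 4 ground terms available for substitution.
There are 2 variables to instantiate (w, y), each occurring in at least one literal, so different choices give different ground instances.
Number of ground instances = 4^2 = 16.

16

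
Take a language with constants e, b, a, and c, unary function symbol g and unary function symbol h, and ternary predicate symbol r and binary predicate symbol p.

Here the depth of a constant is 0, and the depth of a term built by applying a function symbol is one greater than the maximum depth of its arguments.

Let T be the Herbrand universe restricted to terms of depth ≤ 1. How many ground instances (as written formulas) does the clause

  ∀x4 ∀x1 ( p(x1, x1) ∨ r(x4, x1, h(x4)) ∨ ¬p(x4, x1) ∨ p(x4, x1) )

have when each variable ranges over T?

144

Ground terms of depth ≤ 1:
  Let N_k count ground terms of depth at most k. Each non-constant term of depth ≤ k is some function symbol applied to depth-≤(k−1) arguments, giving N_k = 4 + N_{k-1} + N_{k-1}.
  N_0 = 4
  N_1 = 4 + 4 + 4 = 12
So there are 12 ground terms available for substitution.
The body mentions every one of the 2 quantified variables; since ground terms form a free algebra, no two substitutions collapse to the same formula.
Number of ground instances = 12^2 = 144.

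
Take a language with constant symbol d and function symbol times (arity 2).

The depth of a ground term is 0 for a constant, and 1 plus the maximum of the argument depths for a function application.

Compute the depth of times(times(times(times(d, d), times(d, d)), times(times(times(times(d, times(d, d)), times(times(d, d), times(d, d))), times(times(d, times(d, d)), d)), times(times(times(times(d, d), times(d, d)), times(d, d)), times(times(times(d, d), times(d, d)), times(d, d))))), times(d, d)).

depth(times(d, d)) = 1 + max(0, 0) = 1
depth(times(times(d, d), times(d, d))) = 1 + max(1, 1) = 2
depth(times(d, times(d, d))) = 1 + max(0, 1) = 2
depth(times(times(d, times(d, d)), times(times(d, d), times(d, d)))) = 1 + max(2, 2) = 3
depth(times(times(d, times(d, d)), d)) = 1 + max(2, 0) = 3
depth(times(times(times(d, times(d, d)), times(times(d, d), times(d, d))), times(times(d, times(d, d)), d))) = 1 + max(3, 3) = 4
depth(times(times(times(d, d), times(d, d)), times(d, d))) = 1 + max(2, 1) = 3
depth(times(times(times(times(d, d), times(d, d)), times(d, d)), times(times(times(d, d), times(d, d)), times(d, d)))) = 1 + max(3, 3) = 4
depth(times(times(times(times(d, times(d, d)), times(times(d, d), times(d, d))), times(times(d, times(d, d)), d)), times(times(times(times(d, d), times(d, d)), times(d, d)), times(times(times(d, d), times(d, d)), times(d, d))))) = 1 + max(4, 4) = 5
depth(times(times(times(d, d), times(d, d)), times(times(times(times(d, times(d, d)), times(times(d, d), times(d, d))), times(times(d, times(d, d)), d)), times(times(times(times(d, d), times(d, d)), times(d, d)), times(times(times(d, d), times(d, d)), times(d, d)))))) = 1 + max(2, 5) = 6
depth(times(times(times(times(d, d), times(d, d)), times(times(times(times(d, times(d, d)), times(times(d, d), times(d, d))), times(times(d, times(d, d)), d)), times(times(times(times(d, d), times(d, d)), times(d, d)), times(times(times(d, d), times(d, d)), times(d, d))))), times(d, d))) = 1 + max(6, 1) = 7

7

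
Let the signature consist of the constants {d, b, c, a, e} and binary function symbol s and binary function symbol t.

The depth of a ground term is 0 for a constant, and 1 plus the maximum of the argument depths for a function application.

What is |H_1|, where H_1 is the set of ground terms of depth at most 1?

55

Let N_k = |{terms of depth ≤ k}|. Then N_0 = 5 and N_k = 5 + N_{k-1}^2 + N_{k-1}^2 for k ≥ 1 (one summand per function symbol, arity giving the exponent).
N_0 = 5
N_1 = 5 + 5^2 + 5^2 = 55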